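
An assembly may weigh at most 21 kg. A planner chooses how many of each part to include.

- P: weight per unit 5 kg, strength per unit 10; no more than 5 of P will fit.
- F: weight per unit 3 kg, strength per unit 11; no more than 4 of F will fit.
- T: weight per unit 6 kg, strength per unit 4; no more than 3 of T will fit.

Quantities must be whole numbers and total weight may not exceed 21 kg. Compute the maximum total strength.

54

Take 1×P and 4×F: weight 17 ≤ 21, strength 1·10 + 4·11 = 54.
F has the best ratio (11/3) and is taken to its limit of 4; remaining capacity is filled optimally with the others.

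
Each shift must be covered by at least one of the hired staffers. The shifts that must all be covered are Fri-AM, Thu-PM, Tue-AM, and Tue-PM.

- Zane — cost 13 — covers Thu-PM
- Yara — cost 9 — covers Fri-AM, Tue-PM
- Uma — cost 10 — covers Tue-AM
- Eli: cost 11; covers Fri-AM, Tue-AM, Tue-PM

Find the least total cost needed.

24

Choose Zane and Eli: together they cover Fri-AM, Thu-PM, Tue-AM, Tue-PM — every shift.
Total cost: 13 + 11 = 24.
No cover costs less than 24.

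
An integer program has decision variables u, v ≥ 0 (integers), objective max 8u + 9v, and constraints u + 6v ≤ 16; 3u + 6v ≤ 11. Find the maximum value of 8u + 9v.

24

Relaxing integrality, the LP optimum is 29.33 at (u,v) = (3.67, 0), which is not an integer point.
(u,v)=(3,0): 1·3+6·0=3≤16, 3·3+6·0=9≤11, objective 24.
(u,v)=(2,0): 1·2+6·0=2≤16, 3·2+6·0=6≤11, objective 16.
Maximum is 24 at (u,v)=(3,0).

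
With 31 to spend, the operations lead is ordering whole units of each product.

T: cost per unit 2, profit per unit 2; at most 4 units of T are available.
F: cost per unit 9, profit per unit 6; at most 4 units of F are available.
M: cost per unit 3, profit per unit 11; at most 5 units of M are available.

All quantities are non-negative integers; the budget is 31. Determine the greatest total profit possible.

67

M has the best ratio (11/3); taking only M gives at most 5×11 = 55 (stopped by the supply cap of 5).
Mixing does better — 3×T, 1×F, and 5×M: cost 30 ≤ 31, profit 3·2 + 1·6 + 5·11 = 67.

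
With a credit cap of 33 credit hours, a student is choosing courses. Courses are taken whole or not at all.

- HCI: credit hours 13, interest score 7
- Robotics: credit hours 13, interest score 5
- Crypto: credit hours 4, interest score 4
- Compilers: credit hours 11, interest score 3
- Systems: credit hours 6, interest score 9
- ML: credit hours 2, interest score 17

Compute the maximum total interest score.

HCI + Crypto + Systems + ML: credit hours 13 + 4 + 6 + 2 = 25 ≤ 33, interest score 7 + 4 + 9 + 17 = 37.
HCI + Compilers + Systems + ML: credit hours 13 + 11 + 6 + 2 = 32 ≤ 33, interest score 7 + 3 + 9 + 17 = 36.
Best is HCI, Crypto, Systems, and ML with total interest score 37.

37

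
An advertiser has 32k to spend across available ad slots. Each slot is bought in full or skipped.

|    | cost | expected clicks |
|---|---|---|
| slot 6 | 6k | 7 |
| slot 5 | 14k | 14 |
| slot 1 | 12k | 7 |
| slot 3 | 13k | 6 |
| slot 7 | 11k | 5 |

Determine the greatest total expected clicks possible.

28

This is a 0-1 knapsack instance.
Take slot 6, slot 5, and slot 1: cost 6 + 14 + 12 = 32 ≤ 32, expected clicks 7 + 14 + 7 = 28.
No other feasible combination does better.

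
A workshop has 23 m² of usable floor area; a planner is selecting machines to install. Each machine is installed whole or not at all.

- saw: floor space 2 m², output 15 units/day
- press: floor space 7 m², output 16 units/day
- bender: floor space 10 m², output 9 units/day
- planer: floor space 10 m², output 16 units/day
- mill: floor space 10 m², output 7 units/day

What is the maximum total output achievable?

47

This is a 0-1 knapsack instance.
Take saw, press, and planer: floor space 2 + 7 + 10 = 19 ≤ 23, output 15 + 16 + 16 = 47.
No other feasible combination does better.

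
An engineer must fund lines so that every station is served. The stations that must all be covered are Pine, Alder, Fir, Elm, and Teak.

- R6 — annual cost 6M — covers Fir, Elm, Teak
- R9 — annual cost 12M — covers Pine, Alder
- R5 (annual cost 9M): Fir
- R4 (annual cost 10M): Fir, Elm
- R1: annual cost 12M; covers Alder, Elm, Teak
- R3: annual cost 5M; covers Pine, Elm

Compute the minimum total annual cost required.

This is a weighted set-cover instance.
The greedy cost-per-new-station heuristic would pick R6, R3, and R9 for 23, but a cheaper cover exists.
Choose R6 and R9: together they cover Pine, Alder, Fir, Elm, Teak — every station.
Total annual cost: 6 + 12 = 18.
No cover costs less than 18.

18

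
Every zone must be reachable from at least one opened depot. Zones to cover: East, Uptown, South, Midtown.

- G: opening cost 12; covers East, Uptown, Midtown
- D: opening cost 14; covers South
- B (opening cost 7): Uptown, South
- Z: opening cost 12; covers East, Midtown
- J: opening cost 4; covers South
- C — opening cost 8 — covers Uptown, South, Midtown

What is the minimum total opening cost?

The greedy cost-per-new-zone heuristic would pick C and G for 20, but a cheaper cover exists.
Choose G and J: together they cover East, Uptown, South, Midtown — every zone.
Total opening cost: 12 + 4 = 16.
No cover costs less than 16.

16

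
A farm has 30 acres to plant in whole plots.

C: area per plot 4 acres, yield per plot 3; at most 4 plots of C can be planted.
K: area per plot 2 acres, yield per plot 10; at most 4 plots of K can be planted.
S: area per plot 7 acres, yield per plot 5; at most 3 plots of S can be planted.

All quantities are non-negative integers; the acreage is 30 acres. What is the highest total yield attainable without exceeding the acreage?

56

Take 2×C, 4×K, and 2×S: area 30 ≤ 30, yield 2·3 + 4·10 + 2·5 = 56.
K has the best ratio (10/2) and is taken to its limit of 4; remaining capacity is filled optimally with the others.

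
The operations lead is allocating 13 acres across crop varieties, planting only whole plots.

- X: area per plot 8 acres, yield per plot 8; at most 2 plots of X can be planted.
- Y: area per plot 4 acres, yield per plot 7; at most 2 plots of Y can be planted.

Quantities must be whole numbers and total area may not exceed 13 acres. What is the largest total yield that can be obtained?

Take 1×X and 1×Y: area 12 ≤ 13, yield 1·8 + 1·7 = 15.
No other integer combination yields more.

15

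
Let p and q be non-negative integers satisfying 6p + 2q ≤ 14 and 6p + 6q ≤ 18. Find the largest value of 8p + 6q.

22

(p,q)=(2,1): 6·2+2·1=14≤14, 6·2+6·1=18≤18, objective 22.
(p,q)=(1,2): 6·1+2·2=10≤14, 6·1+6·2=18≤18, objective 20.
(p,q)=(2,0): 6·2+2·0=12≤14, 6·2+6·0=12≤18, objective 16.
No feasible integer point exceeds 22.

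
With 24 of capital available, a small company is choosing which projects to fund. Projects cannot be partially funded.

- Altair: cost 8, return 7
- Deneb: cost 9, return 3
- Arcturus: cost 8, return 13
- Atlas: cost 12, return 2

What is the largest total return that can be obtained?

Allowing fractional choices, the relaxed optimum would be about 22.7, but projects are indivisible.
Arcturus + Atlas: cost 8 + 12 = 20 ≤ 24, return 13 + 2 = 15.
Deneb + Arcturus: cost 9 + 8 = 17 ≤ 24, return 3 + 13 = 16.
Altair + Arcturus: cost 8 + 8 = 16 ≤ 24, return 7 + 13 = 20.
Best is Altair and Arcturus with total return 20.

20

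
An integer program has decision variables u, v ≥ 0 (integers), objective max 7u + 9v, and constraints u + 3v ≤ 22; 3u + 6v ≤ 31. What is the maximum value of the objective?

The continuous relaxation peaks at (10.3, 0) with value 72.33; rounding to a feasible lattice point costs some objective.
(u,v)=(10,0): 1·10+3·0=10≤22, 3·10+6·0=30≤31, objective 70.
(u,v)=(9,0): 1·9+3·0=9≤22, 3·9+6·0=27≤31, objective 63.
No feasible integer point exceeds 70.

70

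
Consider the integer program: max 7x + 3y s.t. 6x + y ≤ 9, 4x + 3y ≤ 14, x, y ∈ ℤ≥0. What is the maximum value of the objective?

The continuous relaxation peaks at (0.929, 3.43) with value 16.79; rounding to a feasible lattice point costs some objective.
(x,y)=(1,3) is feasible, giving 16.
(x,y)=(1,2) is feasible, giving 13.
(x,y)=(0,4) is feasible, giving 12.
No feasible integer point exceeds 16.

16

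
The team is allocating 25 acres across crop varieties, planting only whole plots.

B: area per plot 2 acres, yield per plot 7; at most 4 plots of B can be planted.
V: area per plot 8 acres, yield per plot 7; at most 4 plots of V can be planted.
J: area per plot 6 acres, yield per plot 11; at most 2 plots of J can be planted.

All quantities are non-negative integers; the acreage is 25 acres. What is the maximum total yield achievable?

4×B and 2×J: area 20 ≤ 25, yield 4·7 + 2·11 = 50.
4×B, 1×V, and 1×J: area 22 ≤ 25, yield 4·7 + 1·7 + 1·11 = 46.
Best is 50.

50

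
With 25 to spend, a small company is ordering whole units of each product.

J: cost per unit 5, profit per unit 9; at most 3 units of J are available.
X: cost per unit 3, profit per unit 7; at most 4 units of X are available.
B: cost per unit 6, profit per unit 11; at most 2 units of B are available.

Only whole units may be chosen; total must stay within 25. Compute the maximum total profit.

50

X has the best ratio (7/3); taking only X gives at most 4×7 = 28 (stopped by the supply cap of 4).
Mixing does better — 4×X and 2×B: cost 24 ≤ 25, profit 4·7 + 2·11 = 50.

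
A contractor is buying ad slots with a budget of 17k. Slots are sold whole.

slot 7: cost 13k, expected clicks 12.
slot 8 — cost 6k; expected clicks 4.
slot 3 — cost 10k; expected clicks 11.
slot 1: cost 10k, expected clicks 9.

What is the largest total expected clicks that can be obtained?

15

slot 8 + slot 3: cost 6 + 10 = 16 ≤ 17, expected clicks 4 + 11 = 15.
slot 8 + slot 1: cost 6 + 10 = 16 ≤ 17, expected clicks 4 + 9 = 13.
Best is slot 8 and slot 3 with total expected clicks 15.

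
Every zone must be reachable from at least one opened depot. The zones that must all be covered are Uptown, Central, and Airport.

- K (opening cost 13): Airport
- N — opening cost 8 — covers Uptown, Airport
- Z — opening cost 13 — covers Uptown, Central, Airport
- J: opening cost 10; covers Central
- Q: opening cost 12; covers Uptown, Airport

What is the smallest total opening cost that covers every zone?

The greedy cost-per-new-zone heuristic would pick N and J for 18, but a cheaper cover exists.
Z alone covers Uptown, Central, Airport — every zone.
Total opening cost: 13.
No cover costs less than 13.

13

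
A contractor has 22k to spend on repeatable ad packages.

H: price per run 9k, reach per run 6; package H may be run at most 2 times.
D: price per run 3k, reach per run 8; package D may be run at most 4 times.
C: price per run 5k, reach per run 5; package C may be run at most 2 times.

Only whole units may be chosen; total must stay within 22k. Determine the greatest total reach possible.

4×D and 2×C: price 22 ≤ 22, reach 4·8 + 2·5 = 42.
1×H and 4×D: price 21 ≤ 22, reach 1·6 + 4·8 = 38.
Best is 42.

42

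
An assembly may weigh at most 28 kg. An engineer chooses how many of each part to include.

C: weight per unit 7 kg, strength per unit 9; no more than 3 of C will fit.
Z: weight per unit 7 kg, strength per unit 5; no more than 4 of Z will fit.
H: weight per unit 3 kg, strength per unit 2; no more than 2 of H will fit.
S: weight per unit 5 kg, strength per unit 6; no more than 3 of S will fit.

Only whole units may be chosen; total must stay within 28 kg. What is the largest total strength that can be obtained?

3×C and 1×S: weight 26 ≤ 28, strength 3·9 + 1·6 = 33.
2×C, 1×H, and 2×S: weight 27 ≤ 28, strength 2·9 + 1·2 + 2·6 = 32.
Best is 33.

33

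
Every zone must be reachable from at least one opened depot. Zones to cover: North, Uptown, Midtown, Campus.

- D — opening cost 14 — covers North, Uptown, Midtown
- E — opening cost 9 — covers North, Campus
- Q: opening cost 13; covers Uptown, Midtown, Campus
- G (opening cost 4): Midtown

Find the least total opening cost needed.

22

The greedy cost-per-new-zone heuristic would pick G, E, and Q for 26, but a cheaper cover exists.
Choose E and Q: together they cover North, Uptown, Midtown, Campus — every zone.
Total opening cost: 9 + 13 = 22.
No cover costs less than 22.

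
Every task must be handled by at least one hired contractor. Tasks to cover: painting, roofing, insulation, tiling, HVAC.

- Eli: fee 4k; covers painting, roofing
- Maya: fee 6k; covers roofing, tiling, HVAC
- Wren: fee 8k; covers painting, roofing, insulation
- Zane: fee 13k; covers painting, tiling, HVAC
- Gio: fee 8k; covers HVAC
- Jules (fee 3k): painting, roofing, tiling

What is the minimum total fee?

14

The greedy cost-per-new-task heuristic would pick Jules, Maya, and Wren for 17, but a cheaper cover exists.
Choose Maya and Wren: together they cover painting, roofing, insulation, tiling, HVAC — every task.
Total fee: 6 + 8 = 14.
No cover costs less than 14.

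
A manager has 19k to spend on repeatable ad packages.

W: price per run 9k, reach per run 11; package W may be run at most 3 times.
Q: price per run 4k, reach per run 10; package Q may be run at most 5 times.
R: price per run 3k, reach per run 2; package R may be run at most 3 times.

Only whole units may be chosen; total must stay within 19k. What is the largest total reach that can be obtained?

42

Q has the best ratio (10/4); taking only Q gives at most 4×10 = 40 (stopped by the price limit).
Mixing does better — 4×Q and 1×R: price 19 ≤ 19, reach 4·10 + 1·2 = 42.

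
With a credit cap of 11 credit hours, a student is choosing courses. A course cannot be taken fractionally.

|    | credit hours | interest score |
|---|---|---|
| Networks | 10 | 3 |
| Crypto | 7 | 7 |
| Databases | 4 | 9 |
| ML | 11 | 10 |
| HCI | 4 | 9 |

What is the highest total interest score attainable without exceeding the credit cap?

18

Allowing fractional choices, the relaxed optimum would be about 21.0, but courses are indivisible.
Databases + HCI: credit hours 4 + 4 = 8 ≤ 11, interest score 9 + 9 = 18.
Crypto + Databases: credit hours 7 + 4 = 11 ≤ 11, interest score 7 + 9 = 16.
Best is Databases and HCI with total interest score 18.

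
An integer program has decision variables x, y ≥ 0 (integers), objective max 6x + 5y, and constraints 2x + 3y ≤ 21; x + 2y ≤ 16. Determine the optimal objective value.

60

The continuous relaxation peaks at (10.5, 0) with value 63.00; rounding to a feasible lattice point costs some objective.
(x,y)=(10,0): 2·10+3·0=20≤21, 1·10+2·0=10≤16, objective 60.
(x,y)=(9,1): 2·9+3·1=21≤21, 1·9+2·1=11≤16, objective 59.
(x,y)=(9,0): 2·9+3·0=18≤21, 1·9+2·0=9≤16, objective 54.
No feasible integer point exceeds 60.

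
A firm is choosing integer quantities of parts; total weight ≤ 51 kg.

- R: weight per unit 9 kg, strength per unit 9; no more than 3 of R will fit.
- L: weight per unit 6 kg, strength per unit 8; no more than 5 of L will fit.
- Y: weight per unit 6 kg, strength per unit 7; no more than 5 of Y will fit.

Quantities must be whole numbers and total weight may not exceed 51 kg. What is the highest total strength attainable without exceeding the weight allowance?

This is a bounded integer knapsack.
L has the best ratio (8/6); taking only L gives at most 5×8 = 40 (stopped by the supply cap of 5).
Mixing does better — 1×R, 5×L, and 2×Y: weight 51 ≤ 51, strength 1·9 + 5·8 + 2·7 = 63.

63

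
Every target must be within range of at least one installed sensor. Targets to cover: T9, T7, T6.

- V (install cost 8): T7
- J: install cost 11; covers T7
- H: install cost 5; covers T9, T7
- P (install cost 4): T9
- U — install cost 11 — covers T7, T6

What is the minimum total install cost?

The greedy cost-per-new-target heuristic would pick H and U for 16, but a cheaper cover exists.
Choose P and U: together they cover T9, T7, T6 — every target.
Total install cost: 4 + 11 = 15.
No cover costs less than 15.

15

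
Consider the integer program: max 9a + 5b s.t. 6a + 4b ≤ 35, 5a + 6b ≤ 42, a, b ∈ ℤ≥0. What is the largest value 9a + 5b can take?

50

(a,b)=(5,1) is feasible, giving 50.
(a,b)=(4,2) is feasible, giving 46.
(a,b)=(5,0) is feasible, giving 45.
Maximum is 50 at (a,b)=(5,1).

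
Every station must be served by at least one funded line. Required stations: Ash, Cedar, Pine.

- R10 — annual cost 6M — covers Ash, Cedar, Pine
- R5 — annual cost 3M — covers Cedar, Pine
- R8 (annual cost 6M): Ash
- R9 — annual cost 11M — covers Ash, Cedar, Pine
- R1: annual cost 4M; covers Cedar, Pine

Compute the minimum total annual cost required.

6

The greedy cost-per-new-station heuristic would pick R5 and R10 for 9, but a cheaper cover exists.
R10 alone covers Ash, Cedar, Pine — every station.
Total annual cost: 6.
No cover costs less than 6.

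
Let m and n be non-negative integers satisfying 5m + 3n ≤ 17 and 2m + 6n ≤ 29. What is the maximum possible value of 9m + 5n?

29

Relaxing integrality, the LP optimum is 30.60 at (m,n) = (3.4, 0), which is not an integer point.
(m,n)=(1,4): 5·1+3·4=17≤17, 2·1+6·4=26≤29, objective 29.
(m,n)=(3,0): 5·3+3·0=15≤17, 2·3+6·0=6≤29, objective 27.
(m,n)=(1,3): 5·1+3·3=14≤17, 2·1+6·3=20≤29, objective 24.
The best lattice point is (1,4), giving 29.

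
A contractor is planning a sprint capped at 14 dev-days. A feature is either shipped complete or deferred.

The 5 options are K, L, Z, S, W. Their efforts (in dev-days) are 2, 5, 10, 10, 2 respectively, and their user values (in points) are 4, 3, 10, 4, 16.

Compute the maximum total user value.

Take K, Z, and W: effort 2 + 10 + 2 = 14 ≤ 14, user value 4 + 10 + 16 = 30.
No other feasible combination does better.

30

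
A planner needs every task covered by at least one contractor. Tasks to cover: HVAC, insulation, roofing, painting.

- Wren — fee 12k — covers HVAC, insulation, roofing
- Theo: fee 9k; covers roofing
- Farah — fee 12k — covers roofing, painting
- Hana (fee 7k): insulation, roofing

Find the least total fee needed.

24

The greedy cost-per-new-task heuristic would pick Hana, Wren, and Farah for 31, but a cheaper cover exists.
Choose Wren and Farah: together they cover HVAC, insulation, roofing, painting — every task.
Total fee: 12 + 12 = 24.
No cover costs less than 24.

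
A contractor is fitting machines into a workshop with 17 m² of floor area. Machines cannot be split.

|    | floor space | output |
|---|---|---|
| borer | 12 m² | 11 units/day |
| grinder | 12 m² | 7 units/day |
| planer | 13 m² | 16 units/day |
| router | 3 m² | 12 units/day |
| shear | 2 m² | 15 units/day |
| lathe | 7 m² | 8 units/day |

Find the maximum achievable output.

Allowing fractional choices, the relaxed optimum would be about 41.8, but machines are indivisible.
grinder + router + shear: floor space 12 + 3 + 2 = 17 ≤ 17, output 7 + 12 + 15 = 34.
router + shear + lathe: floor space 3 + 2 + 7 = 12 ≤ 17, output 12 + 15 + 8 = 35.
borer + router + shear: floor space 12 + 3 + 2 = 17 ≤ 17, output 11 + 12 + 15 = 38.
Best is borer, router, and shear with total output 38.

38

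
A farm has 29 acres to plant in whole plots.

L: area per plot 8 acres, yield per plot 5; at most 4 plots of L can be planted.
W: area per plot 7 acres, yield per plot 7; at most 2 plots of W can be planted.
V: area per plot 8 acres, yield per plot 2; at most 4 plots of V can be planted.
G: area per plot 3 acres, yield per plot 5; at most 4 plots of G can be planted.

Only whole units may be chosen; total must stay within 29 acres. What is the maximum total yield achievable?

34

Take 2×W and 4×G: area 26 ≤ 29, yield 2·7 + 4·5 = 34.
G has the best ratio (5/3) and is taken to its limit of 4; remaining capacity is filled optimally with the others.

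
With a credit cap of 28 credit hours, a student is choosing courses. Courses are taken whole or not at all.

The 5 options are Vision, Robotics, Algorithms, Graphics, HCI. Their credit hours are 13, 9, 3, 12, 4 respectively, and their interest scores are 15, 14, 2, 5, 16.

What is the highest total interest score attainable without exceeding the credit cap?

45

Vision + Robotics + HCI: credit hours 13 + 9 + 4 = 26 ≤ 28, interest score 15 + 14 + 16 = 45.
Robotics + Algorithms + Graphics + HCI: credit hours 9 + 3 + 12 + 4 = 28 ≤ 28, interest score 14 + 2 + 5 + 16 = 37.
Best is Vision, Robotics, and HCI with total interest score 45.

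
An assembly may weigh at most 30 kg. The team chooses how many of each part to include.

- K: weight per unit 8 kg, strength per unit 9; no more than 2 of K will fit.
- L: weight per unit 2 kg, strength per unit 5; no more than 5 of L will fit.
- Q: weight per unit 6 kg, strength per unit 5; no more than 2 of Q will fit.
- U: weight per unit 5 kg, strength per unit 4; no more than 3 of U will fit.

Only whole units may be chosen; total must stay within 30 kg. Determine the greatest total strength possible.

44

L has the best ratio (5/2); taking only L gives at most 5×5 = 25 (stopped by the supply cap of 5).
Mixing does better — 1×K, 5×L, and 2×Q: weight 30 ≤ 30, strength 1·9 + 5·5 + 2·5 = 44.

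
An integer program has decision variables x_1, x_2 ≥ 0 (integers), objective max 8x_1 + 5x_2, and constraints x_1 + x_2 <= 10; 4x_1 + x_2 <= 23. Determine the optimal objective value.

(x_1,x_2)=(4,6): 1·4+1·6=10≤10, 4·4+1·6=22≤23, objective 62.
(x_1,x_2)=(3,7): 1·3+1·7=10≤10, 4·3+1·7=19≤23, objective 59.
(x_1,x_2)=(4,5): 1·4+1·5=9≤10, 4·4+1·5=21≤23, objective 57.
(x_1,x_2)=(3,6): 1·3+1·6=9≤10, 4·3+1·6=18≤23, objective 54.
No feasible integer point exceeds 62.

62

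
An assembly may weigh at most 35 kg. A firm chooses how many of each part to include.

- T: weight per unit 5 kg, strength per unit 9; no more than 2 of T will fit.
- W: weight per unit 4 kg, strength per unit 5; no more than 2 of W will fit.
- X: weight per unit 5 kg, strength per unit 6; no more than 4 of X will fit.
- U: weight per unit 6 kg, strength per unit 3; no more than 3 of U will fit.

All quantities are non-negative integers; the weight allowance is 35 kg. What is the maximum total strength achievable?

This is a bounded integer knapsack.
Take 2×T, 1×W, and 4×X: weight 34 ≤ 35, strength 2·9 + 1·5 + 4·6 = 47.
T has the best ratio (9/5) and is taken to its limit of 2; remaining capacity is filled optimally with the others.

47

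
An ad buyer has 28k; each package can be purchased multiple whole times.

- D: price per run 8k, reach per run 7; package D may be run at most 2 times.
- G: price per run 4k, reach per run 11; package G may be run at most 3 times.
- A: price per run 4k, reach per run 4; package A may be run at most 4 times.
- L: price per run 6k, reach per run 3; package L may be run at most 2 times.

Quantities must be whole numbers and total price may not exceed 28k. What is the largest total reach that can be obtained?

49

Take 3×G and 4×A: price 28 ≤ 28, reach 3·11 + 4·4 = 49.
G has the best ratio (11/4) and is taken to its limit of 3; remaining capacity is filled optimally with the others.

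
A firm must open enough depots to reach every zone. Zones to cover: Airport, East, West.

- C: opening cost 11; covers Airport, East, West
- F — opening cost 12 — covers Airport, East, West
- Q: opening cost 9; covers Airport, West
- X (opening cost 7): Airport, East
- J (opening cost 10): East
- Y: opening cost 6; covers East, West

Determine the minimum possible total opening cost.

The greedy cost-per-new-zone heuristic would pick Y and X for 13, but a cheaper cover exists.
C alone covers Airport, East, West — every zone.
Total opening cost: 11.
No cover costs less than 11.

11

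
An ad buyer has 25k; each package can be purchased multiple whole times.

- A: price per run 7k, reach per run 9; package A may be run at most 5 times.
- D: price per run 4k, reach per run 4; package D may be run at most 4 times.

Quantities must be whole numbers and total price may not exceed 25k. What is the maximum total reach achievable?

31

This is a bounded integer knapsack.
3×A: price 21 ≤ 25, reach 3·9 = 27.
3×A and 1×D: price 25 ≤ 25, reach 3·9 + 1·4 = 31.
Best is 31.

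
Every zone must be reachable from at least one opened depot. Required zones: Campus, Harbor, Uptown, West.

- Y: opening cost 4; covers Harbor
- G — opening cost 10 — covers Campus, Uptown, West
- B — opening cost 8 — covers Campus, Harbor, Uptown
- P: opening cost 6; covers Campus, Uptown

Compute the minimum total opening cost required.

14

Choose Y and G: together they cover Campus, Harbor, Uptown, West — every zone.
Total opening cost: 4 + 10 = 14.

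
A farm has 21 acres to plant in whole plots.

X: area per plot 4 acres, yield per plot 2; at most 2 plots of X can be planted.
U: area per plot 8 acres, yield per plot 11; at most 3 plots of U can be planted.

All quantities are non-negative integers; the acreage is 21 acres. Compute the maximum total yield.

24

This is a bounded integer knapsack.
U has the best ratio (11/8); taking only U gives at most 2×11 = 22 (stopped by the area limit).
Mixing does better — 1×X and 2×U: area 20 ≤ 21, yield 1·2 + 2·11 = 24.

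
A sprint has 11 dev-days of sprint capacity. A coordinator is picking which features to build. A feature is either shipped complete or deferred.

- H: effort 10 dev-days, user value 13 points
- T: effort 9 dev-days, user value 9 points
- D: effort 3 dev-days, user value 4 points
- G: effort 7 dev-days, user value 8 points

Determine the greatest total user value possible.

This is an integer program with binary decision variables.
T: effort 9 ≤ 11, user value 9.
H: effort 10 ≤ 11, user value 13.
D + G: effort 3 + 7 = 10 ≤ 11, user value 4 + 8 = 12.
Best is H with total user value 13.

13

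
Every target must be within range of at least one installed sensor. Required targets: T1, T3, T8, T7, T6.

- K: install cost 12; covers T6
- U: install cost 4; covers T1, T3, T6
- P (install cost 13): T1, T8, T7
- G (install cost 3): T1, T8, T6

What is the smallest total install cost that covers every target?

17

Choose U and P: together they cover T1, T3, T8, T7, T6 — every target.
Total install cost: 4 + 13 = 17.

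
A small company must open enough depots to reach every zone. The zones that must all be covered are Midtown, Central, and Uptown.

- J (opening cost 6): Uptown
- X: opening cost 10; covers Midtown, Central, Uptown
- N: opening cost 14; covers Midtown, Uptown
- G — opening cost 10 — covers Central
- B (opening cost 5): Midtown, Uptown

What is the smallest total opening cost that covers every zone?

The greedy cost-per-new-zone heuristic would pick B and X for 15, but a cheaper cover exists.
X alone covers Midtown, Central, Uptown — every zone.
Total opening cost: 10.
No cover costs less than 10.

10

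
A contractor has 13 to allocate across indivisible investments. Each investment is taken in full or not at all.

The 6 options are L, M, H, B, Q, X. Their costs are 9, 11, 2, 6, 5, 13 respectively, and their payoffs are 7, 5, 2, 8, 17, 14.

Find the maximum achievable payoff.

27

This is an integer program with binary decision variables.
Take H, B, and Q: cost 2 + 6 + 5 = 13 ≤ 13, payoff 2 + 8 + 17 = 27.
No other feasible combination does better.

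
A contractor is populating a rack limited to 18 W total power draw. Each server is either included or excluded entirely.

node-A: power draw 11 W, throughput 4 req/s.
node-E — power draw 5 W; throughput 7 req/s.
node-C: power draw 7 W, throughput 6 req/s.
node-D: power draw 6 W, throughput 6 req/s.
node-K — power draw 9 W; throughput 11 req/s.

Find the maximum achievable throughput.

19

Take node-E, node-C, and node-D: power draw 5 + 7 + 6 = 18 ≤ 18, throughput 7 + 6 + 6 = 19.
No other feasible combination does better.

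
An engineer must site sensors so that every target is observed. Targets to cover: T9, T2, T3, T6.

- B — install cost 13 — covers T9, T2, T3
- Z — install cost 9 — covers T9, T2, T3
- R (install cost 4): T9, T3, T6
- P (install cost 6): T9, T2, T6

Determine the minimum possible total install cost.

Choose R and P: together they cover T9, T2, T3, T6 — every target.
Total install cost: 4 + 6 = 10.

10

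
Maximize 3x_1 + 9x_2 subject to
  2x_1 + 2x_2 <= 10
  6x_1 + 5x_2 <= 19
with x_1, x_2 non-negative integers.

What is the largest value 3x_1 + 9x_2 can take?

27

Relaxing integrality, the LP optimum is 34.20 at (x_1,x_2) = (0, 3.8), which is not an integer point.
(x_1,x_2)=(0,3): 2·0+2·3=6≤10, 6·0+5·3=15≤19, objective 27.
(x_1,x_2)=(1,2): 2·1+2·2=6≤10, 6·1+5·2=16≤19, objective 21.
Maximum is 27 at (x_1,x_2)=(0,3).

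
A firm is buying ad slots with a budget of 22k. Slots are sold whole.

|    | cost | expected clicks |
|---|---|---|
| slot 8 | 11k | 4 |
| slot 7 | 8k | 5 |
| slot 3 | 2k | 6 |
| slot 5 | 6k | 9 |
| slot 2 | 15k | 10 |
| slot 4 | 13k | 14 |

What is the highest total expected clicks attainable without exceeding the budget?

Take slot 3, slot 5, and slot 4: cost 2 + 6 + 13 = 21 ≤ 22, expected clicks 6 + 9 + 14 = 29.
No other feasible combination does better.

29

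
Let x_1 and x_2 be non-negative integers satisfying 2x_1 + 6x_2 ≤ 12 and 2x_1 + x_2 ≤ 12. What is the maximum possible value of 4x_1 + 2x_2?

24

(x_1,x_2)=(6,0): 2·6+6·0=12≤12, 2·6+1·0=12≤12, objective 24.
(x_1,x_2)=(5,0): 2·5+6·0=10≤12, 2·5+1·0=10≤12, objective 20.
The best lattice point is (6,0), giving 24.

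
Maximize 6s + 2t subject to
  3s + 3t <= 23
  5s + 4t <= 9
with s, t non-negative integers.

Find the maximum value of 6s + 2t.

8

The continuous relaxation peaks at (1.8, 0) with value 10.80; rounding to a feasible lattice point costs some objective.
(s,t)=(1,1): 3·1+3·1=6≤23, 5·1+4·1=9≤9, objective 8.
(s,t)=(1,0): 3·1+3·0=3≤23, 5·1+4·0=5≤9, objective 6.
(s,t)=(0,2): 3·0+3·2=6≤23, 5·0+4·2=8≤9, objective 4.
The best lattice point is (1,1), giving 8.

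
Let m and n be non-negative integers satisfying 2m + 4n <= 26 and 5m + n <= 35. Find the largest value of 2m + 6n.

38

Relaxing integrality, the LP optimum is 39.00 at (m,n) = (0, 6.5), which is not an integer point.
(m,n)=(1,6) is feasible, giving 38.
(m,n)=(0,6) is feasible, giving 36.
(m,n)=(2,5) is feasible, giving 34.
(m,n)=(1,5) is feasible, giving 32.
Maximum is 38 at (m,n)=(1,6).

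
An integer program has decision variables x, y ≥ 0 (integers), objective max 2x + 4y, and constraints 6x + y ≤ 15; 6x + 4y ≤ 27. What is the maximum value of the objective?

24

The continuous relaxation peaks at (0, 6.75) with value 27.00; rounding to a feasible lattice point costs some objective.
(x,y)=(0,6): 6·0+1·6=6≤15, 6·0+4·6=24≤27, objective 24.
(x,y)=(1,5): 6·1+1·5=11≤15, 6·1+4·5=26≤27, objective 22.
(x,y)=(0,5): 6·0+1·5=5≤15, 6·0+4·5=20≤27, objective 20.
Maximum is 24 at (x,y)=(0,6).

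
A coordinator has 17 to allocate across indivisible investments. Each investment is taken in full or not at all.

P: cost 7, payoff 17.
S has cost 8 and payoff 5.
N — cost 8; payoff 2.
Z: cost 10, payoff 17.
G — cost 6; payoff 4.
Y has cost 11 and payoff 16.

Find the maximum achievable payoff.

P + Z: cost 7 + 10 = 17 ≤ 17, payoff 17 + 17 = 34.
P + S: cost 7 + 8 = 15 ≤ 17, payoff 17 + 5 = 22.
Best is P and Z with total payoff 34.

34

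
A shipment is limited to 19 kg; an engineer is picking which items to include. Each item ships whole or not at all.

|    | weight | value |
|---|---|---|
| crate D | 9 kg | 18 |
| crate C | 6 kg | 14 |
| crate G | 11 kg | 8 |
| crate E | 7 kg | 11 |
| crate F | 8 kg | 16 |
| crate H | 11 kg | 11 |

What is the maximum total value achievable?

Allowing fractional choices, the relaxed optimum would be about 40.0, but items are indivisible.
crate D + crate F: weight 9 + 8 = 17 ≤ 19, value 18 + 16 = 34.
crate D + crate C: weight 9 + 6 = 15 ≤ 19, value 18 + 14 = 32.
Best is crate D and crate F with total value 34.

34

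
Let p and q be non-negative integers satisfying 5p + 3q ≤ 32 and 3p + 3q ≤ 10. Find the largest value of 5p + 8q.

(p,q)=(0,3) is feasible, giving 24.
(p,q)=(1,2) is feasible, giving 21.
Maximum is 24 at (p,q)=(0,3).

24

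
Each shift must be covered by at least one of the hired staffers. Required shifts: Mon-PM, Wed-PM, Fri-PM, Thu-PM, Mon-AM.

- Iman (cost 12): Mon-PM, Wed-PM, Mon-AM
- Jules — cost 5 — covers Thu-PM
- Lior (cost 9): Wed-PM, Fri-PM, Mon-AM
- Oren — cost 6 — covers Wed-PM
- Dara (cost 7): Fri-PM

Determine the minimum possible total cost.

This is a weighted set-cover instance.
The greedy cost-per-new-shift heuristic would pick Lior, Jules, and Iman for 26, but a cheaper cover exists.
Choose Iman, Jules, and Dara: together they cover Mon-PM, Wed-PM, Fri-PM, Thu-PM, Mon-AM — every shift.
Total cost: 12 + 5 + 7 = 24.
No cover costs less than 24.

24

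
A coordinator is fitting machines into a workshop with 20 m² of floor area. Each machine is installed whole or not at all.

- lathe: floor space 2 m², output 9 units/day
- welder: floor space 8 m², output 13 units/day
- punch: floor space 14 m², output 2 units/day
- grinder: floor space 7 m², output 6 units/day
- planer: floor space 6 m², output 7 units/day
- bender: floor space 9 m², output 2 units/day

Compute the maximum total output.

29

Treat it as a binary knapsack problem.
Take lathe, welder, and planer: floor space 2 + 8 + 6 = 16 ≤ 20, output 9 + 13 + 7 = 29.
No other feasible combination does better.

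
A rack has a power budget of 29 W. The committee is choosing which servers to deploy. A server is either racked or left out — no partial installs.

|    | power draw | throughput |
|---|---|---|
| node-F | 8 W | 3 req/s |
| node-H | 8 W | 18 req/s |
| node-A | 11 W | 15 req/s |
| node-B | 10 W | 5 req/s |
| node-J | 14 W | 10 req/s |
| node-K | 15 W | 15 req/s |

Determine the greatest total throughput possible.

Allowing fractional choices, the relaxed optimum would be about 43.0, but servers are indivisible.
node-F + node-H + node-A: power draw 8 + 8 + 11 = 27 ≤ 29, throughput 3 + 18 + 15 = 36.
node-H + node-A + node-B: power draw 8 + 11 + 10 = 29 ≤ 29, throughput 18 + 15 + 5 = 38.
Best is node-H, node-A, and node-B with total throughput 38.

38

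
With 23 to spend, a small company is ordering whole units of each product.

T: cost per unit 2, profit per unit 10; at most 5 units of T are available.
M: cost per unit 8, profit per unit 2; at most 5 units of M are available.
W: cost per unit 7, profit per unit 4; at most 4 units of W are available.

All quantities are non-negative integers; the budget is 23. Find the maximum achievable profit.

Take 5×T and 1×W: cost 17 ≤ 23, profit 5·10 + 1·4 = 54.
T has the best ratio (10/2) and is taken to its limit of 5; remaining capacity is filled optimally with the others.

54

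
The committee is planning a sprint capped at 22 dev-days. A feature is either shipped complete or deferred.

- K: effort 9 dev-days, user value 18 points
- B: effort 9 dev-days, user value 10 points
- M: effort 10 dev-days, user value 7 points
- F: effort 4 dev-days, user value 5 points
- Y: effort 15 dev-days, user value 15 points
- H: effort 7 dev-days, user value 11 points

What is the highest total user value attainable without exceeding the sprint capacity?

34

This is a 0-1 knapsack instance.
Take K, F, and H: effort 9 + 4 + 7 = 20 ≤ 22, user value 18 + 5 + 11 = 34.
No other feasible combination does better.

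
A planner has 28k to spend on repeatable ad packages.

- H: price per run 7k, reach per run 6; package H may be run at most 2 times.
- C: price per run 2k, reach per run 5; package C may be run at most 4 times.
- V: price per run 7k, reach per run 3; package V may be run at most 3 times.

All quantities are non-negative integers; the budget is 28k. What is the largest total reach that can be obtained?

32

This is a bounded integer knapsack.
2×H and 4×C: price 22 ≤ 28, reach 2·6 + 4·5 = 32.
2×H, 3×C, and 1×V: price 27 ≤ 28, reach 2·6 + 3·5 + 1·3 = 30.
Best is 32.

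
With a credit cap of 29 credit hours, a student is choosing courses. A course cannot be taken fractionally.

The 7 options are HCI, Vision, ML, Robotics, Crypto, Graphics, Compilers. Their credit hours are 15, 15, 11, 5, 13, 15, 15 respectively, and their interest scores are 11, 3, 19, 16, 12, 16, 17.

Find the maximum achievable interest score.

ML + Compilers: credit hours 11 + 15 = 26 ≤ 29, interest score 19 + 17 = 36.
ML + Robotics: credit hours 11 + 5 = 16 ≤ 29, interest score 19 + 16 = 35.
ML + Robotics + Crypto: credit hours 11 + 5 + 13 = 29 ≤ 29, interest score 19 + 16 + 12 = 47.
Best is ML, Robotics, and Crypto with total interest score 47.

47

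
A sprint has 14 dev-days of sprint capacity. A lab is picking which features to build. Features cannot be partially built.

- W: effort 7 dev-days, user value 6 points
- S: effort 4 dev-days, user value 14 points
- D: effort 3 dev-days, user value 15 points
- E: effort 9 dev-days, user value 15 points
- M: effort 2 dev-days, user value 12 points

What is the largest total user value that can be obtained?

Treat it as a binary knapsack problem.
Allowing fractional choices, the relaxed optimum would be about 49.3, but features are indivisible.
W + S + D: effort 7 + 4 + 3 = 14 ≤ 14, user value 6 + 14 + 15 = 35.
S + D + M: effort 4 + 3 + 2 = 9 ≤ 14, user value 14 + 15 + 12 = 41.
D + E + M: effort 3 + 9 + 2 = 14 ≤ 14, user value 15 + 15 + 12 = 42.
Best is D, E, and M with total user value 42.

42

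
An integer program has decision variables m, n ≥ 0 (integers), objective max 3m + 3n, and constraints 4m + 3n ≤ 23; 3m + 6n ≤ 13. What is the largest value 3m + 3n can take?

(m,n)=(4,0): 4·4+3·0=16≤23, 3·4+6·0=12≤13, objective 12.
(m,n)=(3,0): 4·3+3·0=12≤23, 3·3+6·0=9≤13, objective 9.
No feasible integer point exceeds 12.

12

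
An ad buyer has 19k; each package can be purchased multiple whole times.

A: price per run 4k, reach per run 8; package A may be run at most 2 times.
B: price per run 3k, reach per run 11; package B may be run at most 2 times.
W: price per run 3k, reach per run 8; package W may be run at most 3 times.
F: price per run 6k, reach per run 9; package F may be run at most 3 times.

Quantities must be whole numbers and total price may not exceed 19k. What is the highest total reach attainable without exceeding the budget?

54

This is a bounded integer knapsack.
B has the best ratio (11/3); taking only B gives at most 2×11 = 22 (stopped by the supply cap of 2).
Mixing does better — 1×A, 2×B, and 3×W: price 19 ≤ 19, reach 1·8 + 2·11 + 3·8 = 54.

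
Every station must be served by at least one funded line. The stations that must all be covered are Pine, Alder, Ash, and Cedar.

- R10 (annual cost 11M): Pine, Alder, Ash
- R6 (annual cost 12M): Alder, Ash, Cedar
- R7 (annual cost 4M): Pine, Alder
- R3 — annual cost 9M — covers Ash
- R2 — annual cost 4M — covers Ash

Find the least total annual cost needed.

16

The greedy cost-per-new-station heuristic would pick R7, R2, and R6 for 20, but a cheaper cover exists.
Choose R6 and R7: together they cover Pine, Alder, Ash, Cedar — every station.
Total annual cost: 12 + 4 = 16.
No cover costs less than 16.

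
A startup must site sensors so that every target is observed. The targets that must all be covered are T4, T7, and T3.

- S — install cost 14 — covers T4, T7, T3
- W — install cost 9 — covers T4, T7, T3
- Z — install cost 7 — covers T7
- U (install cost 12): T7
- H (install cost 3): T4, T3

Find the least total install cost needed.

9

The greedy cost-per-new-target heuristic would pick H and Z for 10, but a cheaper cover exists.
W alone covers T4, T7, T3 — every target.
Total install cost: 9.
No cover costs less than 9.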